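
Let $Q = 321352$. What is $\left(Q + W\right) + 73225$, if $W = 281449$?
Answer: $676026$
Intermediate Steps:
$\left(Q + W\right) + 73225 = \left(321352 + 281449\right) + 73225 = 602801 + 73225 = 676026$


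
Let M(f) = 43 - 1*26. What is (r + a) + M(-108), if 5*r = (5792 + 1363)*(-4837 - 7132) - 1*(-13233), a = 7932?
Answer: -85585217/5 ≈ -1.7117e+7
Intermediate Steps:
M(f) = 17 (M(f) = 43 - 26 = 17)
r = -85624962/5 (r = ((5792 + 1363)*(-4837 - 7132) - 1*(-13233))/5 = (7155*(-11969) + 13233)/5 = (-85638195 + 13233)/5 = (1/5)*(-85624962) = -85624962/5 ≈ -1.7125e+7)
(r + a) + M(-108) = (-85624962/5 + 7932) + 17 = -85585302/5 + 17 = -85585217/5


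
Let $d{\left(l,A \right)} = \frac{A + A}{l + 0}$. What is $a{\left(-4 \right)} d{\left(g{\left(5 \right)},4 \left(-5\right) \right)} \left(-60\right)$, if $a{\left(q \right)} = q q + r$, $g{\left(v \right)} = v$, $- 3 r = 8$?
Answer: $6400$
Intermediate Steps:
$r = - \frac{8}{3}$ ($r = \left(- \frac{1}{3}\right) 8 = - \frac{8}{3} \approx -2.6667$)
$d{\left(l,A \right)} = \frac{2 A}{l}$
$a{\left(q \right)} = - \frac{8}{3} + q^{2}$ ($a{\left(q \right)} = q q - \frac{8}{3} = q^{2} - \frac{8}{3} = - \frac{8}{3} + q^{2}$)
$a{\left(-4 \right)} d{\left(g{\left(5 \right)},4 \left(-5\right) \right)} \left(-60\right) = \left(- \frac{8}{3} + \left(-4\right)^{2}\right) \frac{2 \cdot 4 \left(-5\right)}{5} \left(-60\right) = \left(- \frac{8}{3} + 16\right) 2 \left(-20\right) \frac{1}{5} \left(-60\right) = \frac{40}{3} \left(-8\right) \left(-60\right) = \left(- \frac{320}{3}\right) \left(-60\right) = 6400$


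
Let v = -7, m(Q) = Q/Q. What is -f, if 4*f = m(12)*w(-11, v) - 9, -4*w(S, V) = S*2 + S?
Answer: 3/16 ≈ 0.18750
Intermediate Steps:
m(Q) = 1
w(S, V) = -3*S/4 (w(S, V) = -(S*2 + S)/4 = -(2*S + S)/4 = -3*S/4)
f = -3/16 (f = (1*(-3/4*(-11)) - 9)/4 = (1*(33/4) - 9)/4 = (33/4 - 9)/4 = (1/4)*(-3/4) = -3/16 ≈ -0.18750)
-f = -1*(-3/16) = 3/16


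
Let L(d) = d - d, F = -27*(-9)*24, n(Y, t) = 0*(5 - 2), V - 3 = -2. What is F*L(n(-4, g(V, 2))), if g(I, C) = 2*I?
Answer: 0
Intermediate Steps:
V = 1 (V = 3 - 2 = 1)
n(Y, t) = 0 (n(Y, t) = 0*3 = 0)
F = 5832 (F = 243*24 = 5832)
L(d) = 0
F*L(n(-4, g(V, 2))) = 5832*0 = 0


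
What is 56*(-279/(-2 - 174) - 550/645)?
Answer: 116417/2838 ≈ 41.021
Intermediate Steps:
56*(-279/(-2 - 174) - 550/645) = 56*(-279/(-176) - 550*1/645) = 56*(-279*(-1/176) - 110/129) = 56*(279/176 - 110/129) = 56*(16631/22704) = 116417/2838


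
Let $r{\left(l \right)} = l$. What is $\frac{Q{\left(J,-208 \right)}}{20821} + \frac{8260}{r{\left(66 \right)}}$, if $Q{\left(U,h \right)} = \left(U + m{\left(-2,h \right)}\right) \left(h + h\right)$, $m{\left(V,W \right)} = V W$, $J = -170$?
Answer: $\frac{82613642}{687093} \approx 120.24$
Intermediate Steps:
$Q{\left(U,h \right)} = 2 h \left(U - 2 h\right)$ ($Q{\left(U,h \right)} = \left(U - 2 h\right) \left(h + h\right) = \left(U - 2 h\right) 2 h = 2 h \left(U - 2 h\right)$)
$\frac{Q{\left(J,-208 \right)}}{20821} + \frac{8260}{r{\left(66 \right)}} = \frac{2 \left(-208\right) \left(-170 - -416\right)}{20821} + \frac{8260}{66} = 2 \left(-208\right) \left(-170 + 416\right) \frac{1}{20821} + 8260 \cdot \frac{1}{66} = 2 \left(-208\right) 246 \cdot \frac{1}{20821} + \frac{4130}{33} = \left(-102336\right) \frac{1}{20821} + \frac{4130}{33} = - \frac{102336}{20821} + \frac{4130}{33} = \frac{82613642}{687093}$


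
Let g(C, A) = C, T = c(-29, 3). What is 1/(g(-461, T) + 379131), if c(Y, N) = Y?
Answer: 1/378670 ≈ 2.6408e-6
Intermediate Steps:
T = -29
1/(g(-461, T) + 379131) = 1/(-461 + 379131) = 1/378670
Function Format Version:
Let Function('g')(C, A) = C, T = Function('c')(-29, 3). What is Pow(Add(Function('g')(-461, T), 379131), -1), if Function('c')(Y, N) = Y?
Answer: Rational(1, 378670) ≈ 2.6408e-6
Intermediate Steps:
T = -29
Pow(Add(Function('g')(-461, T), 379131), -1) = Pow(Add(-461, 379131), -1) = Pow(378670, -1) = Rational(1, 378670)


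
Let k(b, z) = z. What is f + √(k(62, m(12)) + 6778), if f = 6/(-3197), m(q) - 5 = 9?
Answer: -6/3197 + 2*√1698 ≈ 82.412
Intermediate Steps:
m(q) = 14 (m(q) = 5 + 9 = 14)
f = -6/3197 (f = -1/3197*6 = -6/3197 ≈ -0.0018768)
f + √(k(62, m(12)) + 6778) = -6/3197 + √(14 + 6778) = -6/3197 + √6792 = -6/3197 + 2*√1698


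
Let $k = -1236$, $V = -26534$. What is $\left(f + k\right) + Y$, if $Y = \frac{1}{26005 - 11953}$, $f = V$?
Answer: $- \frac{390224039}{14052} \approx -27770.0$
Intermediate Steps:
$f = -26534$
$Y = \frac{1}{14052} \approx 7.1164 \cdot 10^{-5}$
$\left(f + k\right) + Y = \left(-26534 - 1236\right) + \frac{1}{14052} = -27770 + \frac{1}{14052} = - \frac{390224039}{14052}$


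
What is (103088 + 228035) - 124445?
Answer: 206678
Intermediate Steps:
(103088 + 228035) - 124445 = 331123 - 124445 = 206678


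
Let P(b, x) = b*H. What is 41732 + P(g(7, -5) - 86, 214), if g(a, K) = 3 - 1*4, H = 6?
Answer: 41210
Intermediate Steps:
g(a, K) = -1 (g(a, K) = 3 - 4 = -1)
P(b, x) = 6*b (P(b, x) = b*6 = 6*b)
41732 + P(g(7, -5) - 86, 214) = 41732 + 6*(-1 - 86) = 41732 + 6*(-87) = 41732 - 522 = 41210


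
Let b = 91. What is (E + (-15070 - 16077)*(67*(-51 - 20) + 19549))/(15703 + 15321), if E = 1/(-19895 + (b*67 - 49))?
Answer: -6379678793129/429589328 ≈ -14851.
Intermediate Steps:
E = -1/13847 (E = 1/(-19895 + (91*67 - 49)) = 1/(-19895 + (6097 - 49)) = 1/(-19895 + 6048) = 1/(-13847) = -1/13847 ≈ -7.2218e-5)
(E + (-15070 - 16077)*(67*(-51 - 20) + 19549))/(15703 + 15321) = (-1/13847 + (-15070 - 16077)*(67*(-51 - 20) + 19549))/(15703 + 15321) = (-1/13847 - 31147*(67*(-71) + 19549))/31024 = (-1/13847 - 31147*(-4757 + 19549))*(1/31024) = (-1/13847 - 31147*14792)*(1/31024) = (-1/13847 - 460726424)*(1/31024) = -6379678793129/13847*1/31024 = -6379678793129/429589328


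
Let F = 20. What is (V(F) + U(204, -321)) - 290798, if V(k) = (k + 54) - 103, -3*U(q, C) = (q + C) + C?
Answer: -290681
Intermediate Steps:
U(q, C) = -2*C/3 - q/3 (U(q, C) = -((q + C) + C)/3 = -((C + q) + C)/3 = -(q + 2*C)/3 = -2*C/3 - q/3)
V(k) = -49 + k (V(k) = (54 + k) - 103 = -49 + k)
(V(F) + U(204, -321)) - 290798 = ((-49 + 20) + (-⅔*(-321) - ⅓*204)) - 290798 = (-29 + (214 - 68)) - 290798 = (-29 + 146) - 290798 = 117 - 290798 = -290681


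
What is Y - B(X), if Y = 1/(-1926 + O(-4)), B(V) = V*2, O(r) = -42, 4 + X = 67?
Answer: -247969/1968 ≈ -126.00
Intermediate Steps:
X = 63 (X = -4 + 67 = 63)
B(V) = 2*V
Y = -1/1968 (Y = 1/(-1926 - 42) = 1/(-1968) = -1/1968 ≈ -0.00050813)
Y - B(X) = -1/1968 - 2*63 = -1/1968 - 1*126 = -1/1968 - 126 = -247969/1968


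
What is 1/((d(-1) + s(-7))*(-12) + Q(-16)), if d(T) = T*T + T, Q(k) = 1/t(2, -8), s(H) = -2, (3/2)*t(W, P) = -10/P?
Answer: 5/126 ≈ 0.039683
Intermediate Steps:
t(W, P) = -20/(3*P) (t(W, P) = 2*(-10/P)/3 = -20/(3*P))
Q(k) = 6/5 (Q(k) = 1/(-20/3/(-8)) = 1/(-20/3*(-⅛)) = 1/(⅚) = 6/5)
d(T) = T + T² (d(T) = T² + T = T + T²)
1/((d(-1) + s(-7))*(-12) + Q(-16)) = 1/((-(1 - 1) - 2)*(-12) + 6/5) = 1/((-1*0 - 2)*(-12) + 6/5) = 1/((0 - 2)*(-12) + 6/5) = 1/(-2*(-12) + 6/5) = 1/(24 + 6/5) = 1/(126/5) = 5/126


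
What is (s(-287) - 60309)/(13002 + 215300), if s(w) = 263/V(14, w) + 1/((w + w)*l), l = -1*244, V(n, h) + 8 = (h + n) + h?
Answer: -299857926427/1135114804376 ≈ -0.26417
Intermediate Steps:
V(n, h) = -8 + n + 2*h (V(n, h) = -8 + ((h + n) + h) = -8 + (n + 2*h) = -8 + n + 2*h)
l = -244
s(w) = 263/(6 + 2*w) - 1/(488*w) (s(w) = 263/(-8 + 14 + 2*w) + 1/((w + w)*(-244)) = 263/(6 + 2*w) - 1/244/(2*w) = 263/(6 + 2*w) + (1/(2*w))*(-1/244) = 263/(6 + 2*w) - 1/(488*w))
(s(-287) - 60309)/(13002 + 215300) = ((1/488)*(-3 + 64171*(-287))/(-287*(3 - 287)) - 60309)/(13002 + 215300) = ((1/488)*(-1/287)*(-3 - 18417077)/(-284) - 60309)/228302 = ((1/488)*(-1/287)*(-1/284)*(-18417080) - 60309)*(1/228302) = (-2302135/4971988 - 60309)*(1/228302) = -299857926427/4971988*1/228302 = -299857926427/1135114804376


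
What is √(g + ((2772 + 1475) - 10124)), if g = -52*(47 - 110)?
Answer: 51*I ≈ 51.0*I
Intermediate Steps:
g = 3276 (g = -52*(-63) = 3276)
√(g + ((2772 + 1475) - 10124)) = √(3276 + ((2772 + 1475) - 10124)) = √(3276 + (4247 - 10124)) = √(3276 - 5877) = √(-2601) = 51*I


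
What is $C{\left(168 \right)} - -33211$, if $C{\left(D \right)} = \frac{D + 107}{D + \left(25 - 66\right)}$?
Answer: $\frac{4218072}{127} \approx 33213.0$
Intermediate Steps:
$C{\left(D \right)} = \frac{107 + D}{-41 + D}$ ($C{\left(D \right)} = \frac{107 + D}{D + \left(25 - 66\right)} = \frac{107 + D}{D - 41} = \frac{107 + D}{-41 + D}$)
$C{\left(168 \right)} - -33211 = \frac{107 + 168}{-41 + 168} - -33211 = \frac{1}{127} \cdot 275 + 33211 = \frac{275}{127} + 33211 = \frac{4218072}{127}$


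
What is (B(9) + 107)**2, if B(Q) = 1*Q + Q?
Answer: 15625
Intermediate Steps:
B(Q) = 2*Q (B(Q) = Q + Q = 2*Q)
(B(9) + 107)**2 = (2*9 + 107)**2 = (18 + 107)**2 = 125**2 = 15625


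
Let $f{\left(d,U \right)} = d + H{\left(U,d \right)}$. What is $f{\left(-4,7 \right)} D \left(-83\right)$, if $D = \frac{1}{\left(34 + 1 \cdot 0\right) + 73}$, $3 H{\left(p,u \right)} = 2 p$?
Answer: $- \frac{166}{321} \approx -0.51713$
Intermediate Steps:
$H{\left(p,u \right)} = \frac{2 p}{3}$
$D = \frac{1}{107}$ ($D = \frac{1}{\left(34 + 0\right) + 73} = \frac{1}{34 + 73} = \frac{1}{107} \approx 0.0093458$)
$f{\left(d,U \right)} = d + \frac{2 U}{3}$
$f{\left(-4,7 \right)} D \left(-83\right) = \left(-4 + \frac{2}{3} \cdot 7\right) \frac{1}{107} \left(-83\right) = \left(-4 + \frac{14}{3}\right) \frac{1}{107} \left(-83\right) = \frac{2}{3} \cdot \frac{1}{107} \left(-83\right) = \frac{2}{321} \left(-83\right) = - \frac{166}{321}$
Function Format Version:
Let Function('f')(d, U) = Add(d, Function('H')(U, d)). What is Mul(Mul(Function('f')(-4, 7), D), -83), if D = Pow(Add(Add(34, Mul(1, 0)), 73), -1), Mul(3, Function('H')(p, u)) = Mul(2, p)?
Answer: Rational(-166, 321) ≈ -0.51713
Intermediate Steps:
Function('H')(p, u) = Mul(Rational(2, 3), p) (Function('H')(p, u) = Mul(Rational(1, 3), Mul(2, p)) = Mul(Rational(2, 3), p))
D = Rational(1, 107) (D = Pow(Add(Add(34, 0), 73), -1) = Pow(Add(34, 73), -1) = Pow(107, -1) = Rational(1, 107) ≈ 0.0093458)
Function('f')(d, U) = Add(d, Mul(Rational(2, 3), U))
Mul(Mul(Function('f')(-4, 7), D), -83) = Mul(Mul(Add(-4, Mul(Rational(2, 3), 7)), Rational(1, 107)), -83) = Mul(Mul(Add(-4, Rational(14, 3)), Rational(1, 107)), -83) = Mul(Mul(Rational(2, 3), Rational(1, 107)), -83) = Mul(Rational(2, 321), -83) = Rational(-166, 321)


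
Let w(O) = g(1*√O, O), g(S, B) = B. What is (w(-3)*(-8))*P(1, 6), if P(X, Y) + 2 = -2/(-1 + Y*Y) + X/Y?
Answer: -1588/35 ≈ -45.371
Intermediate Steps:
w(O) = O
P(X, Y) = -2 - 2/(-1 + Y²) + X/Y (P(X, Y) = -2 + (-2/(-1 + Y*Y) + X/Y) = -2 + (-2/(-1 + Y²) + X/Y) = -2 - 2/(-1 + Y²) + X/Y)
(w(-3)*(-8))*P(1, 6) = (-3*(-8))*((-1*1 - 2*6³ + 1*6²)/(6³ - 1*6)) = 24*((-1 - 2*216 + 1*36)/(216 - 6)) = 24*((-1 - 432 + 36)/210) = 24*((1/210)*(-397)) = 24*(-397/210) = -1588/35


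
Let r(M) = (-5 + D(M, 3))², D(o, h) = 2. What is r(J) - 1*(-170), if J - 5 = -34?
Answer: 179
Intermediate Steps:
J = -29 (J = 5 - 34 = -29)
r(M) = 9 (r(M) = (-5 + 2)² = (-3)² = 9)
r(J) - 1*(-170) = 9 - 1*(-170) = 9 + 170 = 179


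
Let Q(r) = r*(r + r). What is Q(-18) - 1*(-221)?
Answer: 869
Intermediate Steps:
Q(r) = 2*r² (Q(r) = r*(2*r) = 2*r²)
Q(-18) - 1*(-221) = 2*(-18)² - 1*(-221) = 2*324 + 221 = 648 + 221 = 869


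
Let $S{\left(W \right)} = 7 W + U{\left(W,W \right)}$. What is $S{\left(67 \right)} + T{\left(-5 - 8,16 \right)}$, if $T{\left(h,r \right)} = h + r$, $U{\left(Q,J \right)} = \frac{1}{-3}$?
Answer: $\frac{1415}{3} \approx 471.67$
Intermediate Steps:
$U{\left(Q,J \right)} = - \frac{1}{3}$
$S{\left(W \right)} = - \frac{1}{3} + 7 W$ ($S{\left(W \right)} = 7 W - \frac{1}{3} = - \frac{1}{3} + 7 W$)
$S{\left(67 \right)} + T{\left(-5 - 8,16 \right)} = \left(- \frac{1}{3} + 7 \cdot 67\right) + \left(\left(-5 - 8\right) + 16\right) = \left(- \frac{1}{3} + 469\right) + \left(\left(-5 - 8\right) + 16\right) = \frac{1406}{3} + \left(-13 + 16\right) = \frac{1406}{3} + 3 = \frac{1415}{3}$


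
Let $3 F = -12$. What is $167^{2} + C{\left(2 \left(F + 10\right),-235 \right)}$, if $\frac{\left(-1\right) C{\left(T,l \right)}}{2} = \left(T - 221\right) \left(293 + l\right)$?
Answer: $52133$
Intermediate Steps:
$F = -4$ ($F = \frac{1}{3} \left(-12\right) = -4$)
$C{\left(T,l \right)} = - 2 \left(-221 + T\right) \left(293 + l\right)$ ($C{\left(T,l \right)} = - 2 \left(T - 221\right) \left(293 + l\right) = - 2 \left(-221 + T\right) \left(293 + l\right)$)
$167^{2} + C{\left(2 \left(F + 10\right),-235 \right)} = 167^{2} + \left(129506 - 586 \cdot 2 \left(-4 + 10\right) + 442 \left(-235\right) - 2 \cdot 2 \left(-4 + 10\right) \left(-235\right)\right) = 27889 - \left(-25636 + 2 \cdot 2 \cdot 6 \left(-235\right) + 586 \cdot 2 \cdot 6\right) = 27889 - \left(-18604 - 5640\right) = 27889 + \left(129506 - 7032 - 103870 + 5640\right) = 27889 + 24244 = 52133$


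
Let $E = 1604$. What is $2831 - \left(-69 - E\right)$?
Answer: $4504$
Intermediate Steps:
$2831 - \left(-69 - E\right) = 2831 - \left(-69 - 1604\right) = 2831 - -1673 = 2831 + 1673 = 4504$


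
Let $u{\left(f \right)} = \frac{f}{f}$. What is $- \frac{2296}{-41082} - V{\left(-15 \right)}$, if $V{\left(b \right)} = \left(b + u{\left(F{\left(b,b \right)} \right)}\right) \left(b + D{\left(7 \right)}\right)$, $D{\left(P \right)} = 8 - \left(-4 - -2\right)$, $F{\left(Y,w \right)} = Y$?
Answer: $- \frac{35042}{501} \approx -69.944$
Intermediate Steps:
$u{\left(f \right)} = 1$
$D{\left(P \right)} = 10$ ($D{\left(P \right)} = 8 - \left(-4 + 2\right) = 8 - -2 = 8 + 2 = 10$)
$V{\left(b \right)} = \left(1 + b\right) \left(10 + b\right)$ ($V{\left(b \right)} = \left(b + 1\right) \left(b + 10\right) = \left(1 + b\right) \left(10 + b\right)$)
$- \frac{2296}{-41082} - V{\left(-15 \right)} = - \frac{2296}{-41082} - \left(10 + \left(-15\right)^{2} + 11 \left(-15\right)\right) = \left(-2296\right) \left(- \frac{1}{41082}\right) - \left(10 + 225 - 165\right) = \frac{28}{501} - 70 = - \frac{35042}{501}$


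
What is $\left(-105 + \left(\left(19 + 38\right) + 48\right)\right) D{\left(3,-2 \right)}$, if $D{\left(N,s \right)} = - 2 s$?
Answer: $0$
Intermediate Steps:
$\left(-105 + \left(\left(19 + 38\right) + 48\right)\right) D{\left(3,-2 \right)} = \left(-105 + \left(\left(19 + 38\right) + 48\right)\right) \left(\left(-2\right) \left(-2\right)\right) = \left(-105 + \left(57 + 48\right)\right) 4 = \left(-105 + 105\right) 4 = 0 \cdot 4 = 0$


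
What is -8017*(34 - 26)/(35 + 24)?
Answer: -64136/59 ≈ -1087.1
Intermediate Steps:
-8017*(34 - 26)/(35 + 24) = -64136/59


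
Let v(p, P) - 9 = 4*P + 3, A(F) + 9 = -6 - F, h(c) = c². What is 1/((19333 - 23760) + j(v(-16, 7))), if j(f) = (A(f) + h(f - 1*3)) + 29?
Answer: -1/3084 ≈ -0.00032425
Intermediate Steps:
A(F) = -15 - F (A(F) = -9 + (-6 - F) = -15 - F)
v(p, P) = 12 + 4*P (v(p, P) = 9 + (4*P + 3) = 9 + (3 + 4*P) = 12 + 4*P)
j(f) = 14 + (-3 + f)² - f (j(f) = ((-15 - f) + (f - 1*3)²) + 29 = ((-15 - f) + (f - 3)²) + 29 = ((-15 - f) + (-3 + f)²) + 29 = (-15 + (-3 + f)² - f) + 29 = 14 + (-3 + f)² - f)
1/((19333 - 23760) + j(v(-16, 7))) = 1/((19333 - 23760) + (14 + (-3 + (12 + 4*7))² - (12 + 4*7))) = 1/(-4427 + (14 + (-3 + (12 + 28))² - (12 + 28))) = 1/(-4427 + (14 + (-3 + 40)² - 1*40)) = 1/(-4427 + (14 + 37² - 40)) = 1/(-4427 + (14 + 1369 - 40)) = 1/(-4427 + 1343) = 1/(-3084) = -1/3084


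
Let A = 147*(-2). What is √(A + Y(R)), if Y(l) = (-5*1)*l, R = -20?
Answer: I*√194 ≈ 13.928*I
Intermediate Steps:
A = -294
Y(l) = -5*l
√(A + Y(R)) = √(-294 - 5*(-20)) = √(-294 + 100) = √(-194) = I*√194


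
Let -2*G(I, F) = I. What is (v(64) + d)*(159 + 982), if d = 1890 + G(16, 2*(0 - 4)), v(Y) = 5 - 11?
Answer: 2140516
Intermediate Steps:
G(I, F) = -I/2
v(Y) = -6
d = 1882 (d = 1890 - ½*16 = 1890 - 8 = 1882)
(v(64) + d)*(159 + 982) = (-6 + 1882)*(159 + 982) = 1876*1141 = 2140516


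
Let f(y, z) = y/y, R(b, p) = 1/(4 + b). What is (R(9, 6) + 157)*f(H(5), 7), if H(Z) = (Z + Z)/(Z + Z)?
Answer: 2042/13 ≈ 157.08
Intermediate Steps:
H(Z) = 1 (H(Z) = (2*Z)/((2*Z)) = (2*Z)*(1/(2*Z)) = 1)
f(y, z) = 1
(R(9, 6) + 157)*f(H(5), 7) = (1/(4 + 9) + 157)*1 = (1/13 + 157)*1 = (2042/13)*1 = 2042/13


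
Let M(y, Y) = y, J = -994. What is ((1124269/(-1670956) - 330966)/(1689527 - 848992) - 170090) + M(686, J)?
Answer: -47585592613215521/280899400292 ≈ -1.6940e+5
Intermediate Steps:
((1124269/(-1670956) - 330966)/(1689527 - 848992) - 170090) + M(686, J) = ((1124269/(-1670956) - 330966)/(1689527 - 848992) - 170090) + 686 = ((1124269*(-1/1670956) - 330966)/840535 - 170090) + 686 = ((-1124269/1670956 - 330966)*(1/840535) - 170090) + 686 = (-553030747765/1670956*1/840535 - 170090) + 686 = (-110606149553/280899400292 - 170090) + 686 = -47778289601815833/280899400292 + 686 = -47585592613215521/280899400292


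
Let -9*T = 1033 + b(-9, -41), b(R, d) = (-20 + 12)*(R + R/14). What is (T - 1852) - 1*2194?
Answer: -262669/63 ≈ -4169.4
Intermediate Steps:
b(R, d) = -60*R/7 (b(R, d) = -8*(R + R*(1/14)) = -8*(R + R/14) = -60*R/7)
T = -7771/63 (T = -(1033 - 60/7*(-9))/9 = -(1033 + 540/7)/9 = -⅑*7771/7 = -7771/63 ≈ -123.35)
(T - 1852) - 1*2194 = (-7771/63 - 1852) - 1*2194 = -124447/63 - 2194 = -262669/63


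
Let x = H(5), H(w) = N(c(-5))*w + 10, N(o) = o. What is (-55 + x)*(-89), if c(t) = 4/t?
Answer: 4361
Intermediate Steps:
H(w) = 10 - 4*w/5 (H(w) = (4/(-5))*w + 10 = (4*(-⅕))*w + 10 = -4*w/5 + 10 = 10 - 4*w/5)
x = 6 (x = 10 - ⅘*5 = 10 - 4 = 6)
(-55 + x)*(-89) = (-55 + 6)*(-89) = -49*(-89) = 4361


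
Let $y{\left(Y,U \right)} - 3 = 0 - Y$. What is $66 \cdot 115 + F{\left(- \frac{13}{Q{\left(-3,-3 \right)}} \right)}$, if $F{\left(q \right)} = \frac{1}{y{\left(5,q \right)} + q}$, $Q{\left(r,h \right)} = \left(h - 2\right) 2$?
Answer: $\frac{53120}{7} \approx 7588.6$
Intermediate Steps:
$Q{\left(r,h \right)} = -4 + 2 h$ ($Q{\left(r,h \right)} = \left(-2 + h\right) 2 = -4 + 2 h$)
$y{\left(Y,U \right)} = 3 - Y$ ($y{\left(Y,U \right)} = 3 + \left(0 - Y\right) = 3 - Y$)
$F{\left(q \right)} = \frac{1}{-2 + q}$ ($F{\left(q \right)} = \frac{1}{\left(3 - 5\right) + q} = \frac{1}{-2 + q}$)
$66 \cdot 115 + F{\left(- \frac{13}{Q{\left(-3,-3 \right)}} \right)} = 66 \cdot 115 + \frac{1}{-2 - \frac{13}{-4 + 2 \left(-3\right)}} = 7590 + \frac{1}{-2 - \frac{13}{-4 - 6}} = 7590 + \frac{1}{-2 - \frac{13}{-10}} = 7590 + \frac{1}{-2 - - \frac{13}{10}} = 7590 + \frac{1}{-2 + \frac{13}{10}} = 7590 + \frac{1}{- \frac{7}{10}} = 7590 - \frac{10}{7} = \frac{53120}{7}$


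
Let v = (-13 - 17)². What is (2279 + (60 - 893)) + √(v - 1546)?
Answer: 1446 + I*√646 ≈ 1446.0 + 25.417*I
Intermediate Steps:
v = 900 (v = (-30)² = 900)
(2279 + (60 - 893)) + √(v - 1546) = (2279 + (60 - 893)) + √(900 - 1546) = (2279 - 833) + √(-646) = 1446 + I*√646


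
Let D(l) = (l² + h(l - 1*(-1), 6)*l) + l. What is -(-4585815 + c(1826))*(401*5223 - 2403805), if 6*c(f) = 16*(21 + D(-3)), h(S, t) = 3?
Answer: -1418753765994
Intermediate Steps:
D(l) = l² + 4*l (D(l) = (l² + 3*l) + l = l² + 4*l)
c(f) = 48 (c(f) = (16*(21 - 3*(4 - 3)))/6 = (16*(21 - 3*1))/6 = (16*(21 - 3))/6 = (16*18)/6 = (⅙)*288 = 48)
-(-4585815 + c(1826))*(401*5223 - 2403805) = -(-4585815 + 48)*(401*5223 - 2403805) = -(-4585767)*(2094423 - 2403805) = -(-4585767)*(-309382) = -1*1418753765994 = -1418753765994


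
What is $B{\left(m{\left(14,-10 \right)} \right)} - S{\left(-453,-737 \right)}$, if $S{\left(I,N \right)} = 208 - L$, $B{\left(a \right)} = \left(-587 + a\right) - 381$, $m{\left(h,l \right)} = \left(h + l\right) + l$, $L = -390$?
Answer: $-1572$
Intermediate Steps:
$m{\left(h,l \right)} = h + 2 l$
$B{\left(a \right)} = -968 + a$
$S{\left(I,N \right)} = 598$ ($S{\left(I,N \right)} = 208 - -390 = 208 + 390 = 598$)
$B{\left(m{\left(14,-10 \right)} \right)} - S{\left(-453,-737 \right)} = \left(-968 + \left(14 + 2 \left(-10\right)\right)\right) - 598 = \left(-968 + \left(14 - 20\right)\right) - 598 = \left(-968 - 6\right) - 598 = -974 - 598 = -1572$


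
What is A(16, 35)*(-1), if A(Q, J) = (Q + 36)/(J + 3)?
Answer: -26/19 ≈ -1.3684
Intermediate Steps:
A(Q, J) = (36 + Q)/(3 + J)
A(16, 35)*(-1) = ((36 + 16)/(3 + 35))*(-1) = (52/38)*(-1) = ((1/38)*52)*(-1) = (26/19)*(-1) = -26/19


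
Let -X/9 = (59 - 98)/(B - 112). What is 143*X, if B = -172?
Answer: -50193/284 ≈ -176.74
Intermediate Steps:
X = -351/284 (X = -9*(59 - 98)/(-172 - 112) = -(-351)/(-284) = -(-351)*(-1)/284 = -9*39/284 = -351/284 ≈ -1.2359)
143*X = 143*(-351/284) = -50193/284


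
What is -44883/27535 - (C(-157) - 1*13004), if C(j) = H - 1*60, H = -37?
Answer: 360691152/27535 ≈ 13099.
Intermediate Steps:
C(j) = -97 (C(j) = -37 - 1*60 = -37 - 60 = -97)
-44883/27535 - (C(-157) - 1*13004) = -44883/27535 - (-97 - 1*13004) = -44883*1/27535 - (-97 - 13004) = -44883/27535 - 1*(-13101) = -44883/27535 + 13101 = 360691152/27535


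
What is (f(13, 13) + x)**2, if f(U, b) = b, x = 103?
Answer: 13456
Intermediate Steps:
(f(13, 13) + x)**2 = (13 + 103)**2 = 116**2 = 13456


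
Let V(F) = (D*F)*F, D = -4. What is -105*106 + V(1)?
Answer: -11134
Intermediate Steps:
V(F) = -4*F**2 (V(F) = (-4*F)*F = -4*F**2)
-105*106 + V(1) = -105*106 - 4*1**2 = -11130 - 4*1 = -11130 - 4 = -11134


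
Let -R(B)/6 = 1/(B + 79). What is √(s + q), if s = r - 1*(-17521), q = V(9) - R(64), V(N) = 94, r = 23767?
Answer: 56*√269841/143 ≈ 203.43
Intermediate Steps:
R(B) = -6/(79 + B) (R(B) = -6/(B + 79) = -6/(79 + B))
q = 13448/143 (q = 94 - (-6)/(79 + 64) = 94 - (-6)/143 = 94 - 1*(-6/143) = 94 + 6/143 = 13448/143 ≈ 94.042)
s = 41288 (s = 23767 - 1*(-17521) = 23767 + 17521 = 41288)
√(s + q) = √(41288 + 13448/143) = √(5917632/143) = 56*√269841/143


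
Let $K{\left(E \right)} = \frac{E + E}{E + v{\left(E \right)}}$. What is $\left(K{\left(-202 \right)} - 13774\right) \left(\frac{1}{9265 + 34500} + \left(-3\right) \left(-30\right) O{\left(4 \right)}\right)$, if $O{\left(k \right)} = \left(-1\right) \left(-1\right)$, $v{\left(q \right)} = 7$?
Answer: $- \frac{10577886770626}{8534175} \approx -1.2395 \cdot 10^{6}$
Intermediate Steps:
$O{\left(k \right)} = 1$
$K{\left(E \right)} = \frac{2 E}{7 + E}$ ($K{\left(E \right)} = \frac{E + E}{E + 7} = \frac{2 E}{7 + E}$)
$\left(K{\left(-202 \right)} - 13774\right) \left(\frac{1}{9265 + 34500} + \left(-3\right) \left(-30\right) O{\left(4 \right)}\right) = \left(2 \left(-202\right) \frac{1}{7 - 202} - 13774\right) \left(\frac{1}{9265 + 34500} + \left(-3\right) \left(-30\right) 1\right) = \left(2 \left(-202\right) \frac{1}{-195} - 13774\right) \left(\frac{1}{43765} + 90 \cdot 1\right) = \left(2 \left(-202\right) \left(- \frac{1}{195}\right) - 13774\right) \left(\frac{1}{43765} + 90\right) = \left(\frac{404}{195} - 13774\right) \frac{3938851}{43765} = \left(- \frac{2685526}{195}\right) \frac{3938851}{43765} = - \frac{10577886770626}{8534175}$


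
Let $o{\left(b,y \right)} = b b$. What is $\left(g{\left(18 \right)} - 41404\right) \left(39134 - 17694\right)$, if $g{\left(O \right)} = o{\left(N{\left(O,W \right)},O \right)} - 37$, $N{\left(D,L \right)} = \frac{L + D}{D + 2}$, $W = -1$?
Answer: $- \frac{4442397748}{5} \approx -8.8848 \cdot 10^{8}$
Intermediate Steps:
$N{\left(D,L \right)} = \frac{D + L}{2 + D}$
$o{\left(b,y \right)} = b^{2}$
$g{\left(O \right)} = -37 + \frac{\left(-1 + O\right)^{2}}{\left(2 + O\right)^{2}}$ ($g{\left(O \right)} = \left(\frac{O - 1}{2 + O}\right)^{2} - 37 = \left(\frac{-1 + O}{2 + O}\right)^{2} - 37 = \frac{\left(-1 + O\right)^{2}}{\left(2 + O\right)^{2}} - 37 = -37 + \frac{\left(-1 + O\right)^{2}}{\left(2 + O\right)^{2}}$)
$\left(g{\left(18 \right)} - 41404\right) \left(39134 - 17694\right) = \left(\left(-37 + \frac{\left(-1 + 18\right)^{2}}{\left(2 + 18\right)^{2}}\right) - 41404\right) \left(39134 - 17694\right) = \left(\left(-37 + \frac{17^{2}}{400}\right) - 41404\right) 21440 = \left(\left(-37 + 289 \cdot \frac{1}{400}\right) - 41404\right) 21440 = \left(\left(-37 + \frac{289}{400}\right) - 41404\right) 21440 = \left(- \frac{14511}{400} - 41404\right) 21440 = \left(- \frac{16576111}{400}\right) 21440 = - \frac{4442397748}{5}$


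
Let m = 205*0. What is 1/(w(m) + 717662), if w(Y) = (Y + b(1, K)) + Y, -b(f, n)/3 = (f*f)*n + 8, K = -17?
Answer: 1/717689 ≈ 1.3934e-6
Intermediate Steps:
m = 0
b(f, n) = -24 - 3*n*f**2 (b(f, n) = -3*((f*f)*n + 8) = -3*(f**2*n + 8) = -3*(n*f**2 + 8) = -3*(8 + n*f**2) = -24 - 3*n*f**2)
w(Y) = 27 + 2*Y (w(Y) = (Y + (-24 - 3*(-17)*1**2)) + Y = (Y + (-24 - 3*(-17)*1)) + Y = (Y + (-24 + 51)) + Y = (Y + 27) + Y = (27 + Y) + Y = 27 + 2*Y)
1/(w(m) + 717662) = 1/((27 + 2*0) + 717662) = 1/((27 + 0) + 717662) = 1/(27 + 717662) = 1/717689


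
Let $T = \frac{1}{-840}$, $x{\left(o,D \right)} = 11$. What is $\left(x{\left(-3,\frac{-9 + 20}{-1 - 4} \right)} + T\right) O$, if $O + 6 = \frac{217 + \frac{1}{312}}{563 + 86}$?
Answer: $- \frac{137651861}{2208960} \approx -62.315$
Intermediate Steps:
$T = - \frac{1}{840} \approx -0.0011905$
$O = - \frac{104293}{18408}$ ($O = -6 + \frac{217 + \frac{1}{312}}{563 + 86} = -6 + \frac{217 + \frac{1}{312}}{649} = -6 + \frac{67705}{312} \cdot \frac{1}{649} = -6 + \frac{6155}{18408} = - \frac{104293}{18408} \approx -5.6656$)
$\left(x{\left(-3,\frac{-9 + 20}{-1 - 4} \right)} + T\right) O = \left(11 - \frac{1}{840}\right) \left(- \frac{104293}{18408}\right) = \frac{9239}{840} \left(- \frac{104293}{18408}\right) = - \frac{137651861}{2208960}$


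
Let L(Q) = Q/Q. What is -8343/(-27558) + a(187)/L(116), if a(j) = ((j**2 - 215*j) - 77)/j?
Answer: -1463187/52054 ≈ -28.109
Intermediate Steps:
a(j) = (-77 + j**2 - 215*j)/j
L(Q) = 1
-8343/(-27558) + a(187)/L(116) = -8343/(-27558) + (-215 + 187 - 77/187)/1 = -8343*(-1/27558) + (-215 + 187 - 77*1/187)*1 = 927/3062 + (-215 + 187 - 7/17)*1 = 927/3062 - 483/17*1 = 927/3062 - 483/17 = -1463187/52054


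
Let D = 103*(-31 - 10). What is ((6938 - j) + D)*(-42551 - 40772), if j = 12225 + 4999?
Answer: 1208933407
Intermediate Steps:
D = -4223 (D = 103*(-41) = -4223)
j = 17224
((6938 - j) + D)*(-42551 - 40772) = ((6938 - 1*17224) - 4223)*(-42551 - 40772) = ((6938 - 17224) - 4223)*(-83323) = (-10286 - 4223)*(-83323) = -14509*(-83323) = 1208933407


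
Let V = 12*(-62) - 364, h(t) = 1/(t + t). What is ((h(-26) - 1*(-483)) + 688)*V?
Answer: -16866807/13 ≈ -1.2974e+6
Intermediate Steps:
h(t) = 1/(2*t)
V = -1108 (V = -744 - 364 = -1108)
((h(-26) - 1*(-483)) + 688)*V = (((½)/(-26) - 1*(-483)) + 688)*(-1108) = (((½)*(-1/26) + 483) + 688)*(-1108) = ((-1/52 + 483) + 688)*(-1108) = (25115/52 + 688)*(-1108) = (60891/52)*(-1108) = -16866807/13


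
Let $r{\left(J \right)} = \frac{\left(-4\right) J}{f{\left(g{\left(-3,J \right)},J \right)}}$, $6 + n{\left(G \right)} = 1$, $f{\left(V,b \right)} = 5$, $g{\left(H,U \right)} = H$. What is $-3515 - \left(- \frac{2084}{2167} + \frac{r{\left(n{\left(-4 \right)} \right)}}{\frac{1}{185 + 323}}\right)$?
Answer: $- \frac{12018265}{2167} \approx -5546.0$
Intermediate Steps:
$n{\left(G \right)} = -5$ ($n{\left(G \right)} = -6 + 1 = -5$)
$r{\left(J \right)} = - \frac{4 J}{5}$ ($r{\left(J \right)} = \frac{\left(-4\right) J}{5} = - 4 J \frac{1}{5} = - \frac{4 J}{5}$)
$-3515 - \left(- \frac{2084}{2167} + \frac{r{\left(n{\left(-4 \right)} \right)}}{\frac{1}{185 + 323}}\right) = -3515 - \left(- \frac{2084}{2167} + \frac{\left(- \frac{4}{5}\right) \left(-5\right)}{\frac{1}{185 + 323}}\right) = -3515 - \left(\left(-2084\right) \frac{1}{2167} + \frac{4}{\frac{1}{508}}\right) = -3515 - \left(- \frac{2084}{2167} + 4 \frac{1}{\frac{1}{508}}\right) = -3515 - \left(- \frac{2084}{2167} + 4 \cdot 508\right) = -3515 - \left(- \frac{2084}{2167} + 2032\right) = -3515 - \frac{4401260}{2167} = - \frac{12018265}{2167}$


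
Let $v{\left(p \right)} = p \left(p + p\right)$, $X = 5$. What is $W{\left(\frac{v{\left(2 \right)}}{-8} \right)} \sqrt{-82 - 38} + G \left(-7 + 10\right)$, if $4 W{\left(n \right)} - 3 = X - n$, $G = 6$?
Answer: $18 + \frac{9 i \sqrt{30}}{2} \approx 18.0 + 24.648 i$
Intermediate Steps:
$v{\left(p \right)} = 2 p^{2}$ ($v{\left(p \right)} = p 2 p = 2 p^{2}$)
$W{\left(n \right)} = 2 - \frac{n}{4}$ ($W{\left(n \right)} = \frac{3}{4} + \frac{5 - n}{4} = \frac{3}{4} - \left(- \frac{5}{4} + \frac{n}{4}\right) = 2 - \frac{n}{4}$)
$W{\left(\frac{v{\left(2 \right)}}{-8} \right)} \sqrt{-82 - 38} + G \left(-7 + 10\right) = \left(2 - \frac{2 \cdot 2^{2} \frac{1}{-8}}{4}\right) \sqrt{-82 - 38} + 6 \left(-7 + 10\right) = \left(2 - \frac{2 \cdot 4 \left(- \frac{1}{8}\right)}{4}\right) \sqrt{-120} + 6 \cdot 3 = \left(2 - \frac{8 \left(- \frac{1}{8}\right)}{4}\right) 2 i \sqrt{30} + 18 = \left(2 - - \frac{1}{4}\right) 2 i \sqrt{30} + 18 = \left(2 + \frac{1}{4}\right) 2 i \sqrt{30} + 18 = \frac{9 \cdot 2 i \sqrt{30}}{4} + 18 = \frac{9 i \sqrt{30}}{2} + 18 = 18 + \frac{9 i \sqrt{30}}{2}$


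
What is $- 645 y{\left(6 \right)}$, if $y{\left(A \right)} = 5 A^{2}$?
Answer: $-116100$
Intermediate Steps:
$- 645 y{\left(6 \right)} = - 645 \cdot 5 \cdot 6^{2} = - 645 \cdot 5 \cdot 36 = \left(-645\right) 180 = -116100$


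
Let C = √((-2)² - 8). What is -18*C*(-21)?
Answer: 756*I ≈ 756.0*I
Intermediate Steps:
C = 2*I (C = √(4 - 8) = √(-4) = 2*I ≈ 2.0*I)
-18*C*(-21) = -36*I*(-21) = 756*I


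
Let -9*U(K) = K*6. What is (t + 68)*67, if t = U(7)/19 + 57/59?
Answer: 15484169/3363 ≈ 4604.3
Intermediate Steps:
U(K) = -2*K/3 (U(K) = -K*6/9 = -2*K/3)
t = 2423/3363 (t = -⅔*7/19 + 57/59 = -14/3*1/19 + 57*(1/59) = -14/57 + 57/59 = 2423/3363 ≈ 0.72049)
(t + 68)*67 = (2423/3363 + 68)*67 = (231107/3363)*67 = 15484169/3363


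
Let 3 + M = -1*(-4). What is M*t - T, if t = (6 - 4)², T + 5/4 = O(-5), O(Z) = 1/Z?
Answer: 109/20 ≈ 5.4500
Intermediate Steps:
O(Z) = 1/Z
T = -29/20 (T = -5/4 + 1/(-5) = -5/4 - ⅕ = -29/20 ≈ -1.4500)
M = 1 (M = -3 - 1*(-4) = -3 + 4 = 1)
t = 4 (t = 2² = 4)
M*t - T = 1*4 - 1*(-29/20) = 4 + 29/20 = 109/20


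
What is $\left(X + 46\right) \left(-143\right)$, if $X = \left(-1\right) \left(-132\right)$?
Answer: $-25454$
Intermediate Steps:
$X = 132$
$\left(X + 46\right) \left(-143\right) = \left(132 + 46\right) \left(-143\right) = 178 \left(-143\right) = -25454$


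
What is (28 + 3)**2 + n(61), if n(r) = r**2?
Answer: 4682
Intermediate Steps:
(28 + 3)**2 + n(61) = (28 + 3)**2 + 61**2 = 31**2 + 3721 = 961 + 3721 = 4682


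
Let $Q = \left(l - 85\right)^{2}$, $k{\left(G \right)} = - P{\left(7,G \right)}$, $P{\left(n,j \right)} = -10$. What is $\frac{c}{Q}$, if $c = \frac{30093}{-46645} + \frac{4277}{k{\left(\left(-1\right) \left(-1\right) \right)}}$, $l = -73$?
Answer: $\frac{39839947}{2328891560} \approx 0.017107$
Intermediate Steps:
$k{\left(G \right)} = 10$ ($k{\left(G \right)} = \left(-1\right) \left(-10\right) = 10$)
$Q = 24964$ ($Q = \left(-73 - 85\right)^{2} = \left(-158\right)^{2} = 24964$)
$c = \frac{39839947}{93290}$ ($c = \frac{30093}{-46645} + \frac{4277}{10} = 30093 \left(- \frac{1}{46645}\right) + 4277 \cdot \frac{1}{10} = - \frac{30093}{46645} + \frac{4277}{10} = \frac{39839947}{93290} \approx 427.05$)
$\frac{c}{Q} = \frac{39839947}{93290 \cdot 24964} = \frac{39839947}{93290} \cdot \frac{1}{24964} = \frac{39839947}{2328891560}$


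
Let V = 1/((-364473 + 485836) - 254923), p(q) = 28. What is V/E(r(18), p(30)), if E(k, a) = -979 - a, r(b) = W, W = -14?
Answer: 1/134494920 ≈ 7.4352e-9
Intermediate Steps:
r(b) = -14
V = -1/133560 (V = 1/(121363 - 254923) = 1/(-133560) = -1/133560 ≈ -7.4873e-6)
V/E(r(18), p(30)) = -1/(133560*(-979 - 1*28)) = -1/(133560*(-979 - 28)) = -1/133560/(-1007) = -1/133560*(-1/1007) = 1/134494920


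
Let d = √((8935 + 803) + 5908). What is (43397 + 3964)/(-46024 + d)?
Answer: -363290444/353032155 - 15787*√15646/706064310 ≈ -1.0319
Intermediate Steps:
d = √15646 (d = √(9738 + 5908) = √15646 ≈ 125.08)
(43397 + 3964)/(-46024 + d) = (43397 + 3964)/(-46024 + √15646) = 47361/(-46024 + √15646)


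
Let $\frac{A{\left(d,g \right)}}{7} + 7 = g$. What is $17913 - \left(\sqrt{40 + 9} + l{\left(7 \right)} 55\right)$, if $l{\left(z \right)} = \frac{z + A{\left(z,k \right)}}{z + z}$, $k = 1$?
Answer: $\frac{36087}{2} \approx 18044.0$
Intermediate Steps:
$A{\left(d,g \right)} = -49 + 7 g$
$l{\left(z \right)} = \frac{-42 + z}{2 z}$ ($l{\left(z \right)} = \frac{z + \left(-49 + 7 \cdot 1\right)}{z + z} = \frac{z + \left(-49 + 7\right)}{2 z} = \left(z - 42\right) \frac{1}{2 z} = \left(-42 + z\right) \frac{1}{2 z} = \frac{-42 + z}{2 z}$)
$17913 - \left(\sqrt{40 + 9} + l{\left(7 \right)} 55\right) = 17913 - \left(\sqrt{40 + 9} + \frac{-42 + 7}{2 \cdot 7} \cdot 55\right) = 17913 - \left(\sqrt{49} + \frac{1}{2} \cdot \frac{1}{7} \left(-35\right) 55\right) = 17913 - \left(7 - \frac{275}{2}\right) = 17913 - - \frac{261}{2} = 17913 + \frac{261}{2} = \frac{36087}{2}$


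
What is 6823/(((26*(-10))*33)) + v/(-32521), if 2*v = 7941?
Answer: -255957673/279030180 ≈ -0.91731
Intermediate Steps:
v = 7941/2 (v = (½)*7941 = 7941/2 ≈ 3970.5)
6823/(((26*(-10))*33)) + v/(-32521) = 6823/(((26*(-10))*33)) + (7941/2)/(-32521) = 6823/((-260*33)) + (7941/2)*(-1/32521) = 6823/(-8580) - 7941/65042 = 6823*(-1/8580) - 7941/65042 = -6823/8580 - 7941/65042 = -255957673/279030180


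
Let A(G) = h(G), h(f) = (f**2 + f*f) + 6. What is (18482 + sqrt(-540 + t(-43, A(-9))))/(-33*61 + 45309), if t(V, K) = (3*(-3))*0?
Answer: 9241/21648 + I*sqrt(15)/7216 ≈ 0.42688 + 0.00053672*I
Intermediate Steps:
h(f) = 6 + 2*f**2 (h(f) = (f**2 + f**2) + 6 = 2*f**2 + 6 = 6 + 2*f**2)
A(G) = 6 + 2*G**2
t(V, K) = 0 (t(V, K) = -9*0 = 0)
(18482 + sqrt(-540 + t(-43, A(-9))))/(-33*61 + 45309) = (18482 + sqrt(-540 + 0))/(-33*61 + 45309) = (18482 + sqrt(-540))/(-2013 + 45309) = (18482 + 6*I*sqrt(15))/43296 = (18482 + 6*I*sqrt(15))*(1/43296) = 9241/21648 + I*sqrt(15)/7216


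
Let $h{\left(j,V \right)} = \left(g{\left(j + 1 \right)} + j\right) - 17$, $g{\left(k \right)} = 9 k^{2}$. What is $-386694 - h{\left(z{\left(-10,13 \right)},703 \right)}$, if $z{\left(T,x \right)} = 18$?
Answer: $-389944$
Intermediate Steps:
$h{\left(j,V \right)} = -17 + j + 9 \left(1 + j\right)^{2}$ ($h{\left(j,V \right)} = \left(9 \left(j + 1\right)^{2} + j\right) - 17 = \left(9 \left(1 + j\right)^{2} + j\right) - 17 = \left(j + 9 \left(1 + j\right)^{2}\right) - 17 = -17 + j + 9 \left(1 + j\right)^{2}$)
$-386694 - h{\left(z{\left(-10,13 \right)},703 \right)} = -386694 - \left(-17 + 18 + 9 \left(1 + 18\right)^{2}\right) = -386694 - \left(-17 + 18 + 9 \cdot 19^{2}\right) = -386694 - \left(-17 + 18 + 9 \cdot 361\right) = -386694 - \left(-17 + 18 + 3249\right) = -386694 - 3250 = -389944$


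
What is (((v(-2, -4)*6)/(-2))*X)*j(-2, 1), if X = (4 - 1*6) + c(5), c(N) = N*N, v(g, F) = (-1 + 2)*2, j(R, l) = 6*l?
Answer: -828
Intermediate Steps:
v(g, F) = 2 (v(g, F) = 1*2 = 2)
c(N) = N²
X = 23 (X = (4 - 1*6) + 5² = (4 - 6) + 25 = -2 + 25 = 23)
(((v(-2, -4)*6)/(-2))*X)*j(-2, 1) = (((2*6)/(-2))*23)*(6*1) = ((12*(-½))*23)*6 = -6*23*6 = -138*6 = -828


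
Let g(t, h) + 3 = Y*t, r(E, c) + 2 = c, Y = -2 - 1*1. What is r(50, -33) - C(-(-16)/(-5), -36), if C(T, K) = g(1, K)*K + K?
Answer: -215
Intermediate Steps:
Y = -3 (Y = -2 - 1 = -3)
r(E, c) = -2 + c
g(t, h) = -3 - 3*t
C(T, K) = -5*K (C(T, K) = (-3 - 3*1)*K + K = (-3 - 3)*K + K = -6*K + K = -5*K)
r(50, -33) - C(-(-16)/(-5), -36) = (-2 - 33) - (-5)*(-36) = -35 - 1*180 = -35 - 180 = -215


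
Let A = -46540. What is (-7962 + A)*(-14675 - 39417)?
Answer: 2948122184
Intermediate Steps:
(-7962 + A)*(-14675 - 39417) = (-7962 - 46540)*(-14675 - 39417) = -54502*(-54092) = 2948122184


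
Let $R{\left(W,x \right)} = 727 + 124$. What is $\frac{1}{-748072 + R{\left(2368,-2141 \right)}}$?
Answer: $- \frac{1}{747221} \approx -1.3383 \cdot 10^{-6}$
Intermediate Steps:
$R{\left(W,x \right)} = 851$
$\frac{1}{-748072 + R{\left(2368,-2141 \right)}} = \frac{1}{-748072 + 851} = \frac{1}{-747221} = - \frac{1}{747221}$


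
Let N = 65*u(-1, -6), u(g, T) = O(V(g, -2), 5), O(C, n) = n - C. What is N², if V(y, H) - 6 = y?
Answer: 0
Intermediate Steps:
V(y, H) = 6 + y
u(g, T) = -1 - g (u(g, T) = 5 - (6 + g) = 5 + (-6 - g) = -1 - g)
N = 0 (N = 65*(-1 - 1*(-1)) = 65*(-1 + 1) = 65*0 = 0)
N² = 0² = 0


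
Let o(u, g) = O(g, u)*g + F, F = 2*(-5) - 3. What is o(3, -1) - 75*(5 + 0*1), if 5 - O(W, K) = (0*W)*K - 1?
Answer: -394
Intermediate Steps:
O(W, K) = 6 (O(W, K) = 5 - ((0*W)*K - 1) = 5 - (0*K - 1) = 5 - (0 - 1) = 5 - 1*(-1) = 5 + 1 = 6)
F = -13 (F = -10 - 3 = -13)
o(u, g) = -13 + 6*g (o(u, g) = 6*g - 13 = -13 + 6*g)
o(3, -1) - 75*(5 + 0*1) = (-13 + 6*(-1)) - 75*(5 + 0*1) = (-13 - 6) - 75*(5 + 0) = -19 - 75*5 = -19 - 375 = -394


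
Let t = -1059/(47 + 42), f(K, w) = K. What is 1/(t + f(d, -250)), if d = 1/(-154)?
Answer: -13706/163175 ≈ -0.083996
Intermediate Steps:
d = -1/154 ≈ -0.0064935
t = -1059/89 ≈ -11.899
1/(t + f(d, -250)) = 1/(-1059/89 - 1/154) = 1/(-163175/13706) = -13706/163175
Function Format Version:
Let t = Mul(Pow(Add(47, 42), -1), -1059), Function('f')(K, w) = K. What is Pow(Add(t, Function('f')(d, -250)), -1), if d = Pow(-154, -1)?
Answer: Rational(-13706, 163175) ≈ -0.083996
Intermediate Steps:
d = Rational(-1, 154) ≈ -0.0064935
t = Rational(-1059, 89) (t = Mul(Pow(89, -1), -1059) = Mul(Rational(1, 89), -1059) = Rational(-1059, 89) ≈ -11.899)
Pow(Add(t, Function('f')(d, -250)), -1) = Pow(Add(Rational(-1059, 89), Rational(-1, 154)), -1) = Pow(Rational(-163175, 13706), -1) = Rational(-13706, 163175)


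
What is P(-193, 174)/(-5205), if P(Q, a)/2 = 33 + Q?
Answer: 64/1041 ≈ 0.061479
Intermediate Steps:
P(Q, a) = 66 + 2*Q (P(Q, a) = 2*(33 + Q) = 66 + 2*Q)
P(-193, 174)/(-5205) = (66 + 2*(-193))/(-5205) = (66 - 386)*(-1/5205) = -320*(-1/5205) = 64/1041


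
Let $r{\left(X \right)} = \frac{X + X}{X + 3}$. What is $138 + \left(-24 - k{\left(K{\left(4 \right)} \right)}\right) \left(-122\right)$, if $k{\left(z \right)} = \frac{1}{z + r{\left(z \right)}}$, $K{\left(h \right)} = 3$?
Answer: $\frac{6193}{2} \approx 3096.5$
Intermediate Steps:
$r{\left(X \right)} = \frac{2 X}{3 + X}$
$k{\left(z \right)} = \frac{1}{z + \frac{2 z}{3 + z}}$
$138 + \left(-24 - k{\left(K{\left(4 \right)} \right)}\right) \left(-122\right) = 138 + \left(-24 - \frac{3 + 3}{3 \left(5 + 3\right)}\right) \left(-122\right) = 138 + \left(-24 - \frac{1}{3} \cdot \frac{1}{8} \cdot 6\right) \left(-122\right) = 138 + \left(-24 - \frac{1}{4}\right) \left(-122\right) = 138 - - \frac{5917}{2} = 138 + \frac{5917}{2} = \frac{6193}{2}$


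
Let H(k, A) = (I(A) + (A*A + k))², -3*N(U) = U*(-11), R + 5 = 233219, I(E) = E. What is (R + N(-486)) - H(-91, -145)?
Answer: -431951089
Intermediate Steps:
R = 233214 (R = -5 + 233219 = 233214)
N(U) = 11*U/3 (N(U) = -U*(-11)/3 = -(-11)*U/3 = 11*U/3)
H(k, A) = (A + k + A²)² (H(k, A) = (A + (A*A + k))² = (A + (A² + k))² = (A + (k + A²))² = (A + k + A²)²)
(R + N(-486)) - H(-91, -145) = (233214 + (11/3)*(-486)) - (-145 - 91 + (-145)²)² = (233214 - 1782) - (-145 - 91 + 21025)² = 231432 - 1*20789² = 231432 - 1*432182521 = 231432 - 432182521 = -431951089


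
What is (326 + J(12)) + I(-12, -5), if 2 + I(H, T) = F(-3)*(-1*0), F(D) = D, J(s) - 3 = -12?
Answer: 315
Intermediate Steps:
J(s) = -9 (J(s) = 3 - 12 = -9)
I(H, T) = -2 (I(H, T) = -2 - (-3)*0 = -2 - 3*0 = -2 + 0 = -2)
(326 + J(12)) + I(-12, -5) = (326 - 9) - 2 = 317 - 2 = 315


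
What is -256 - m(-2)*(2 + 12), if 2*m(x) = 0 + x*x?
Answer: -284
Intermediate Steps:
m(x) = x**2/2 (m(x) = (0 + x*x)/2 = (0 + x**2)/2 = x**2/2)
-256 - m(-2)*(2 + 12) = -256 - (1/2)*(-2)**2*(2 + 12) = -256 - (1/2)*4*14 = -256 - 2*14 = -256 - 1*28 = -256 - 28 = -284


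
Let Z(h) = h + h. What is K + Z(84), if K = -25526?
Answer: -25358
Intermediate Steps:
Z(h) = 2*h
K + Z(84) = -25526 + 2*84 = -25526 + 168 = -25358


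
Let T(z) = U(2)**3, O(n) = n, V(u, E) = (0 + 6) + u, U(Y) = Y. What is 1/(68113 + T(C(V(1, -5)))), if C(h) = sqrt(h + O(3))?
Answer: 1/68121 ≈ 1.4680e-5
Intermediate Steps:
V(u, E) = 6 + u
C(h) = sqrt(3 + h) (C(h) = sqrt(h + 3) = sqrt(3 + h))
T(z) = 8 (T(z) = 2**3 = 8)
1/(68113 + T(C(V(1, -5)))) = 1/(68113 + 8) = 1/68121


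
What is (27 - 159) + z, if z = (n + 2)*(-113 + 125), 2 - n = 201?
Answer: -2496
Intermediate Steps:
n = -199 (n = 2 - 1*201 = 2 - 201 = -199)
z = -2364 (z = (-199 + 2)*(-113 + 125) = -197*12 = -2364)
(27 - 159) + z = (27 - 159) - 2364 = -132 - 2364 = -2496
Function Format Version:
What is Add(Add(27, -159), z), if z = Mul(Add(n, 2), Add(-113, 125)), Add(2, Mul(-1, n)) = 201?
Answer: -2496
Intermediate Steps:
n = -199 (n = Add(2, Mul(-1, 201)) = Add(2, -201) = -199)
z = -2364 (z = Mul(Add(-199, 2), Add(-113, 125)) = Mul(-197, 12) = -2364)
Add(Add(27, -159), z) = Add(Add(27, -159), -2364) = Add(-132, -2364) = -2496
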